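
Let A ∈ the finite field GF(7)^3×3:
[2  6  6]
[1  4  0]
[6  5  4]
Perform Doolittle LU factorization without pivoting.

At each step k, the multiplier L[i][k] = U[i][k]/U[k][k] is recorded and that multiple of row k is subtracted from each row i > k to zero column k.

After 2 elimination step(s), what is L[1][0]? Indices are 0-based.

Step 1: pivot at (0,0) is 2.
  row1 ← row1 − (4)·row0  ⇒  L[1][0]=4, U row1=(0, 1, 4)
  row2 ← row2 − (3)·row0  ⇒  L[2][0]=3, U row2=(0, 1, 0)
Step 2: pivot at (1,1) is 1.
  row2 ← row2 − (1)·row1  ⇒  L[2][1]=1, U row2=(0, 0, 3)

L[1][0] = 4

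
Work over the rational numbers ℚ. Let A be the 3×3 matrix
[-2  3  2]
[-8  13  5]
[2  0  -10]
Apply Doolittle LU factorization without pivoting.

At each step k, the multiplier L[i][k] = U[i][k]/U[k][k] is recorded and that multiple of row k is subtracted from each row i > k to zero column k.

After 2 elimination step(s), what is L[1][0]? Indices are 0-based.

k=0: U[0][0]=-2
  eliminate (1,0): mult=4, new row 1: (0, 1, -3); set L[1][0]=4
  eliminate (2,0): mult=-1, new row 2: (0, 3, -8); set L[2][0]=-1
k=1: U[1][1]=1
  eliminate (2,1): mult=3, new row 2: (0, 0, 1); set L[2][1]=3

L[1][0] = 4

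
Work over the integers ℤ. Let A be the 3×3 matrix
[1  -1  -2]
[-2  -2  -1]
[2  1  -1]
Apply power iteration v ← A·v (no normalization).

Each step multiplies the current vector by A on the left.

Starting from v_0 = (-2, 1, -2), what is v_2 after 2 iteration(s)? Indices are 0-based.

v_0 = (-2, 1, -2).
v_1 = A·v_0 = (1, 4, -1).
v_2 = A·v_1 = (-1, -9, 7).

v_2 = (-1, -9, 7)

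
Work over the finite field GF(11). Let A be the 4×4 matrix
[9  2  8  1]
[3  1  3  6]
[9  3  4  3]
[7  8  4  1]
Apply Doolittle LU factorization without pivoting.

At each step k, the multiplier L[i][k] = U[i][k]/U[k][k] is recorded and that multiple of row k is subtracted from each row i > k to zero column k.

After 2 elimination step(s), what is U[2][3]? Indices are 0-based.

U[2][3] = 7

Step 1: pivot at (0,0) is 9.
  row1 ← row1 − (4)·row0  ⇒  L[1][0]=4, U row1=(0, 4, 4, 2)
  row2 ← row2 − (1)·row0  ⇒  L[2][0]=1, U row2=(0, 1, 7, 2)
  row3 ← row3 − (2)·row0  ⇒  L[3][0]=2, U row3=(0, 4, 10, 10)
Step 2: pivot at (1,1) is 4.
  row2 ← row2 − (3)·row1  ⇒  L[2][1]=3, U row2=(0, 0, 6, 7)
  row3 ← row3 − (1)·row1  ⇒  L[3][1]=1, U row3=(0, 0, 6, 8)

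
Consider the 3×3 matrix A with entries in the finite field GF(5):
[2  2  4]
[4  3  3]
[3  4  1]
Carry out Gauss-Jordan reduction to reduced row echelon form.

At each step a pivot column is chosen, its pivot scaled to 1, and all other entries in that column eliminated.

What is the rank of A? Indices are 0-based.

[1] R0 /= 2  ⇒  (1, 1, 2)
     R1 -= 4·R0  ⇒  (0, 4, 0)
     R2 -= 3·R0  ⇒  (0, 1, 0)
[2] R1 /= 4  ⇒  (0, 1, 0)
     R0 -= 1·R1  ⇒  (1, 0, 2)
     R2 -= 1·R1  ⇒  (0, 0, 0)
column 2 empty below row 2

rank = 2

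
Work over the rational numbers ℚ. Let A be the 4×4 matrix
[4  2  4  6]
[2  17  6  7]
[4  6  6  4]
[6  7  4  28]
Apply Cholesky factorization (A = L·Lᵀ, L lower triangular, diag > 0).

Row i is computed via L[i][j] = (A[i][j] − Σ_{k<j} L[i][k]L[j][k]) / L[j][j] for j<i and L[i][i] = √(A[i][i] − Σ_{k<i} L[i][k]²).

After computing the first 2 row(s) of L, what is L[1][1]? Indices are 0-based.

Step 1: L[0][0] = √(4) = 2.
  L[1][0] = (2) / L[0][0] = 1.
Step 2: L[1][1] = √(16) = 4.

L[1][1] = 4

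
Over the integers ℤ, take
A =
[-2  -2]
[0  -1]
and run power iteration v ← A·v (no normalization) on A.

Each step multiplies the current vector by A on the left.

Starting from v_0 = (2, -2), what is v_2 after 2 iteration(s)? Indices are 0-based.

v_0 = (2, -2).
v_1 = A·v_0 = (0, 2).
v_2 = A·v_1 = (-4, -2).

v_2 = (-4, -2)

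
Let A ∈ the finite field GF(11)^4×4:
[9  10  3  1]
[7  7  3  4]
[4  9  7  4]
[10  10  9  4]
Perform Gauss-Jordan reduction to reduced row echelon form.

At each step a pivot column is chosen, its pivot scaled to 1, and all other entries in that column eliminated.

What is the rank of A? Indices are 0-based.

rank = 4

step 1: normalize row 0 (÷9) = (1, 6, 4, 5)
  row 1: subtract 7×row0 = (0, 9, 8, 2)
  row 2: subtract 4×row0 = (0, 7, 2, 6)
  row 3: subtract 10×row0 = (0, 5, 2, 9)
step 2: normalize row 1 (÷9) = (0, 1, 7, 10)
  row 0: subtract 6×row1 = (1, 0, 6, 0)
  row 2: subtract 7×row1 = (0, 0, 8, 2)
  row 3: subtract 5×row1 = (0, 0, 0, 3)
step 3: normalize row 2 (÷8) = (0, 0, 1, 3)
  row 0: subtract 6×row2 = (1, 0, 0, 4)
  row 1: subtract 7×row2 = (0, 1, 0, 0)
step 4: normalize row 3 (÷3) = (0, 0, 0, 1)
  row 0: subtract 4×row3 = (1, 0, 0, 0)
  row 2: subtract 3×row3 = (0, 0, 1, 0)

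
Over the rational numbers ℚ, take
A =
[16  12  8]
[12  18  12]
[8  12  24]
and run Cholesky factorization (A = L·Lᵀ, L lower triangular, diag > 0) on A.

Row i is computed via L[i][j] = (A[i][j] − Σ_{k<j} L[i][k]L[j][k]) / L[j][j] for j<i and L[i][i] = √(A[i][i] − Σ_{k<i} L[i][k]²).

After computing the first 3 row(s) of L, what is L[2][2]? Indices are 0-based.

Step 1: L[0][0] = √(16) = 4.
  L[1][0] = (12) / L[0][0] = 3.
Step 2: L[1][1] = √(9) = 3.
  L[2][0] = (8) / L[0][0] = 2.
  L[2][1] = (6) / L[1][1] = 2.
Step 3: L[2][2] = √(16) = 4.

L[2][2] = 4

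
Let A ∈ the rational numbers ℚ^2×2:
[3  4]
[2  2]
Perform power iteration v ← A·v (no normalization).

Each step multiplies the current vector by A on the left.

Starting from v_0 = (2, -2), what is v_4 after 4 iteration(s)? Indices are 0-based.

v_0 = (2, -2).
v_1 = A·v_0 = (-2, 0).
v_2 = A·v_1 = (-6, -4).
v_3 = A·v_2 = (-34, -20).
v_4 = A·v_3 = (-182, -108).

v_4 = (-182, -108)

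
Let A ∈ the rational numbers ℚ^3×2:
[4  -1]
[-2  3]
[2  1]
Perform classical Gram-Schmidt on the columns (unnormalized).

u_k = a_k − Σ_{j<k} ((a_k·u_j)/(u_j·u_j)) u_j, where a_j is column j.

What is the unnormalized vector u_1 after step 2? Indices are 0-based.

u_1 = (1/3, 7/3, 5/3)

Step 1: u_0 = a_0 = (4, -2, 2).
Step 2: u_1 = a_1 − (-1/3)·u_0 = (1/3, 7/3, 5/3).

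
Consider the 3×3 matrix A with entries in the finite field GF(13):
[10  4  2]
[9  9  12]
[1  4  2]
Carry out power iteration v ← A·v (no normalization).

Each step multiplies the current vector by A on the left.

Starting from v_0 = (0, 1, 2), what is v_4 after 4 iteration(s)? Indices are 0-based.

v_0 = (0, 1, 2).
v_1 = A·v_0 = (8, 7, 8).
v_2 = A·v_1 = (7, 10, 0).
v_3 = A·v_2 = (6, 10, 8).
v_4 = A·v_3 = (12, 6, 10).

v_4 = (12, 6, 10)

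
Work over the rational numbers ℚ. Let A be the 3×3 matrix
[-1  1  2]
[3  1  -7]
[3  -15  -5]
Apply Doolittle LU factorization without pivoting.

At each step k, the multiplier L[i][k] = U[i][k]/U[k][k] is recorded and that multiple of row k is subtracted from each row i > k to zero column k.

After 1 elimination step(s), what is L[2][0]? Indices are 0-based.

L[2][0] = -3

[col 0] pivot -1
  R1 -= -3*R0 → (0, 4, -1)  (L[1][0] := -3)
  R2 -= -3*R0 → (0, -12, 1)  (L[2][0] := -3)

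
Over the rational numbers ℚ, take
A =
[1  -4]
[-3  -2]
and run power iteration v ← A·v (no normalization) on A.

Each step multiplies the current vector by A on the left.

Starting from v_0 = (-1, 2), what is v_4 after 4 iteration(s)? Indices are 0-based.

v_4 = (51, 449)

v_0 = (-1, 2).
v_1 = A·v_0 = (-9, -1).
v_2 = A·v_1 = (-5, 29).
v_3 = A·v_2 = (-121, -43).
v_4 = A·v_3 = (51, 449).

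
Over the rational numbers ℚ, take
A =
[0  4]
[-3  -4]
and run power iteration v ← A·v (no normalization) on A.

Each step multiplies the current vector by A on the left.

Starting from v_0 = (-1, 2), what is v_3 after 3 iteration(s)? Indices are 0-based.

v_0 = (-1, 2).
v_1 = A·v_0 = (8, -5).
v_2 = A·v_1 = (-20, -4).
v_3 = A·v_2 = (-16, 76).

v_3 = (-16, 76)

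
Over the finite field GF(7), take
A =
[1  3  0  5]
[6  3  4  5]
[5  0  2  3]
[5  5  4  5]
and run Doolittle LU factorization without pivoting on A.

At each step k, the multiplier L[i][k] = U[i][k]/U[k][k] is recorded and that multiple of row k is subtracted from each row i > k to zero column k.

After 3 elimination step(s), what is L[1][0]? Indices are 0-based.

k=0: U[0][0]=1
  eliminate (1,0): mult=6, new row 1: (0, 6, 4, 3); set L[1][0]=6
  eliminate (2,0): mult=5, new row 2: (0, 6, 2, 6); set L[2][0]=5
  eliminate (3,0): mult=5, new row 3: (0, 4, 4, 1); set L[3][0]=5
k=1: U[1][1]=6
  eliminate (2,1): mult=1, new row 2: (0, 0, 5, 3); set L[2][1]=1
  eliminate (3,1): mult=3, new row 3: (0, 0, 6, 6); set L[3][1]=3
k=2: U[2][2]=5
  eliminate (3,2): mult=4, new row 3: (0, 0, 0, 1); set L[3][2]=4

L[1][0] = 6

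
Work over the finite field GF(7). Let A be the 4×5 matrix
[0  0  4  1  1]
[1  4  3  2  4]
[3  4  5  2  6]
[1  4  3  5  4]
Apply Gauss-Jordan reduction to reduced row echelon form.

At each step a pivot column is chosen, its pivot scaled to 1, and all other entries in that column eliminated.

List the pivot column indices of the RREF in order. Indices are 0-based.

pivot columns: 0, 1, 2, 3

step 1: exchange rows 0,1
step 1: normalize row 0 (÷1) = (1, 4, 3, 2, 4)
  row 2: subtract 3×row0 = (0, 6, 3, 3, 1)
  row 3: subtract 1×row0 = (0, 0, 0, 3, 0)
step 2: exchange rows 1,2
step 2: normalize row 1 (÷6) = (0, 1, 4, 4, 6)
  row 0: subtract 4×row1 = (1, 0, 1, 0, 1)
step 3: normalize row 2 (÷4) = (0, 0, 1, 2, 2)
  row 0: subtract 1×row2 = (1, 0, 0, 5, 6)
  row 1: subtract 4×row2 = (0, 1, 0, 3, 5)
step 4: normalize row 3 (÷3) = (0, 0, 0, 1, 0)
  row 0: subtract 5×row3 = (1, 0, 0, 0, 6)
  row 1: subtract 3×row3 = (0, 1, 0, 0, 5)
  row 2: subtract 2×row3 = (0, 0, 1, 0, 2)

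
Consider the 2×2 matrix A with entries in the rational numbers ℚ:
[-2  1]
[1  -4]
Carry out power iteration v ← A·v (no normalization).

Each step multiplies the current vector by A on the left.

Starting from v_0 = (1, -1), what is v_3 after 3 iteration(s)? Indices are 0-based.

v_3 = (-45, 103)

v_0 = (1, -1).
v_1 = A·v_0 = (-3, 5).
v_2 = A·v_1 = (11, -23).
v_3 = A·v_2 = (-45, 103).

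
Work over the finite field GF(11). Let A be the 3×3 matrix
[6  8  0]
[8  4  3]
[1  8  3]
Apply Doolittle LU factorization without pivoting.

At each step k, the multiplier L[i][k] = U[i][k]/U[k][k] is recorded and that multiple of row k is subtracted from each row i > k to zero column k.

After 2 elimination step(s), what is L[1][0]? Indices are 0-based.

Step 1: pivot at (0,0) is 6.
  row1 ← row1 − (5)·row0  ⇒  L[1][0]=5, U row1=(0, 8, 3)
  row2 ← row2 − (2)·row0  ⇒  L[2][0]=2, U row2=(0, 3, 3)
Step 2: pivot at (1,1) is 8.
  row2 ← row2 − (10)·row1  ⇒  L[2][1]=10, U row2=(0, 0, 6)

L[1][0] = 5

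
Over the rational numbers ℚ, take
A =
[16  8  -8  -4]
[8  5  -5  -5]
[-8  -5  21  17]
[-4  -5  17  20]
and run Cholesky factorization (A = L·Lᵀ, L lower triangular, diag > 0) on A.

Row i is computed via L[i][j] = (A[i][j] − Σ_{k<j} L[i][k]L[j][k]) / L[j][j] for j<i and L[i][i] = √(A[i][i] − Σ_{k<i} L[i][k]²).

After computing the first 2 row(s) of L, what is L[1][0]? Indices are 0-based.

L[1][0] = 2

Step 1: L[0][0] = √(16) = 4.
  L[1][0] = (8) / L[0][0] = 2.
Step 2: L[1][1] = √(1) = 1.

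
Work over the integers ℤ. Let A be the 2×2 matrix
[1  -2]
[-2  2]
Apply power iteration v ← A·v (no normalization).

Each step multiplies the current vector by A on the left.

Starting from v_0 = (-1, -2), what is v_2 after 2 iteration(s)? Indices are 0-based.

v_0 = (-1, -2).
v_1 = A·v_0 = (3, -2).
v_2 = A·v_1 = (7, -10).

v_2 = (7, -10)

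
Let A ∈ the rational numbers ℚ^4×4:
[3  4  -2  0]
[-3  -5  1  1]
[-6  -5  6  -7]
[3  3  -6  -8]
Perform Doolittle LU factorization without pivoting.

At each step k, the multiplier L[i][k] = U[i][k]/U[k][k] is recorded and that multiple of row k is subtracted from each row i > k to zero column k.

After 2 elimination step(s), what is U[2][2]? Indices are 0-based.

k=0: U[0][0]=3
  eliminate (1,0): mult=-1, new row 1: (0, -1, -1, 1); set L[1][0]=-1
  eliminate (2,0): mult=-2, new row 2: (0, 3, 2, -7); set L[2][0]=-2
  eliminate (3,0): mult=1, new row 3: (0, -1, -4, -8); set L[3][0]=1
k=1: U[1][1]=-1
  eliminate (2,1): mult=-3, new row 2: (0, 0, -1, -4); set L[2][1]=-3
  eliminate (3,1): mult=1, new row 3: (0, 0, -3, -9); set L[3][1]=1

U[2][2] = -1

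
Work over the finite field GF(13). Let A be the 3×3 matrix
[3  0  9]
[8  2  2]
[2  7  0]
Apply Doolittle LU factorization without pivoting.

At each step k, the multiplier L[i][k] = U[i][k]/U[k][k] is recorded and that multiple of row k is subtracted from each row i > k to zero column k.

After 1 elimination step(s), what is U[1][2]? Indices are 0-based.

U[1][2] = 4

k=0: U[0][0]=3
  eliminate (1,0): mult=7, new row 1: (0, 2, 4); set L[1][0]=7
  eliminate (2,0): mult=5, new row 2: (0, 7, 7); set L[2][0]=5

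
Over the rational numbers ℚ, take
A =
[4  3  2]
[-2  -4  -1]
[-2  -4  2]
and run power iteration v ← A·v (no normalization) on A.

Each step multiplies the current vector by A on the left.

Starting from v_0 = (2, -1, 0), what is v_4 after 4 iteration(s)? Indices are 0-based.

v_0 = (2, -1, 0).
v_1 = A·v_0 = (5, 0, 0).
v_2 = A·v_1 = (20, -10, -10).
v_3 = A·v_2 = (30, 10, -20).
v_4 = A·v_3 = (110, -80, -140).

v_4 = (110, -80, -140)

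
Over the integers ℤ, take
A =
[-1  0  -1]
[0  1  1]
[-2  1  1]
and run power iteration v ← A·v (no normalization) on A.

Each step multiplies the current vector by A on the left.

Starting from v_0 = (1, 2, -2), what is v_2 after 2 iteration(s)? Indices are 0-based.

v_0 = (1, 2, -2).
v_1 = A·v_0 = (1, 0, -2).
v_2 = A·v_1 = (1, -2, -4).

v_2 = (1, -2, -4)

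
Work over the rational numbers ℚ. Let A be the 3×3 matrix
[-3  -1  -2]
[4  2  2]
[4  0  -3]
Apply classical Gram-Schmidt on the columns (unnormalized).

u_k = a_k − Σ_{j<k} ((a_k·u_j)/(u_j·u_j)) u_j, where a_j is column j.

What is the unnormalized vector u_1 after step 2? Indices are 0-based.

Step 1: u_0 = a_0 = (-3, 4, 4).
Step 2: u_1 = a_1 − (11/41)·u_0 = (-8/41, 38/41, -44/41).

u_1 = (-8/41, 38/41, -44/41)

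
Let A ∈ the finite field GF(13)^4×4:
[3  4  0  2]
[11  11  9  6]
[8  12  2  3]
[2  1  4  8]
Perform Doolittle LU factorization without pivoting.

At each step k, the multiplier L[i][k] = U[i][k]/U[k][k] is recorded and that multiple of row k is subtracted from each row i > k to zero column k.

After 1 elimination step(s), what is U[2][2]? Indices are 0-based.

U[2][2] = 2

[col 0] pivot 3
  R1 -= 8*R0 → (0, 5, 9, 3)  (L[1][0] := 8)
  R2 -= 7*R0 → (0, 10, 2, 2)  (L[2][0] := 7)
  R3 -= 5*R0 → (0, 7, 4, 11)  (L[3][0] := 5)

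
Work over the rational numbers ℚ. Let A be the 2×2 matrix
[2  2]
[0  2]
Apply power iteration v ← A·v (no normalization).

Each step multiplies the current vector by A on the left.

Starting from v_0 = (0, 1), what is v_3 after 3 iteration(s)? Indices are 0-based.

v_3 = (24, 8)

v_0 = (0, 1).
v_1 = A·v_0 = (2, 2).
v_2 = A·v_1 = (8, 4).
v_3 = A·v_2 = (24, 8).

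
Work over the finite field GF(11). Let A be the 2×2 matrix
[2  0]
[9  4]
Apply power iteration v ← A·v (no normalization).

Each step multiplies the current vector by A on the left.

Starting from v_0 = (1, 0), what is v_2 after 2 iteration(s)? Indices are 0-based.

v_2 = (4, 10)

v_0 = (1, 0).
v_1 = A·v_0 = (2, 9).
v_2 = A·v_1 = (4, 10).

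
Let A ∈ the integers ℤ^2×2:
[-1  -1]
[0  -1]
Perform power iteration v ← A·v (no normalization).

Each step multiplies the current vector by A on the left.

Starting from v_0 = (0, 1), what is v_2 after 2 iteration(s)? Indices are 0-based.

v_0 = (0, 1).
v_1 = A·v_0 = (-1, -1).
v_2 = A·v_1 = (2, 1).

v_2 = (2, 1)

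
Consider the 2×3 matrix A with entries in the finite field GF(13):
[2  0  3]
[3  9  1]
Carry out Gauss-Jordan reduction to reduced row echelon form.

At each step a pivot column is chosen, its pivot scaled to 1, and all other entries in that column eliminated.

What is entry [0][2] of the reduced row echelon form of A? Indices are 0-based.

pivot(0,0)=2: scale R0 → (1, 0, 8)
  clear (1,0): R1 −= (3)R0 → (0, 9, 3)
pivot(1,1)=9: scale R1 → (0, 1, 9)

M[0][2] = 8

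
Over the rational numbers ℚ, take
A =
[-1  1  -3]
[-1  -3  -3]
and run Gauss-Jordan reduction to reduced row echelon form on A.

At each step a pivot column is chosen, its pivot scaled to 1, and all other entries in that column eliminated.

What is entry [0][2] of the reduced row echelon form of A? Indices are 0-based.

M[0][2] = 3

step 1: normalize row 0 (÷-1) = (1, -1, 3)
  row 1: subtract -1×row0 = (0, -4, 0)
step 2: normalize row 1 (÷-4) = (0, 1, 0)
  row 0: subtract -1×row1 = (1, 0, 3)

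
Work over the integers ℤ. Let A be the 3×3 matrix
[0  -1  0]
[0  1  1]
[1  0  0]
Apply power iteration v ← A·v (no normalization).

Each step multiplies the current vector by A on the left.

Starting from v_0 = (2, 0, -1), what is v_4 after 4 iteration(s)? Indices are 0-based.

v_0 = (2, 0, -1).
v_1 = A·v_0 = (0, -1, 2).
v_2 = A·v_1 = (1, 1, 0).
v_3 = A·v_2 = (-1, 1, 1).
v_4 = A·v_3 = (-1, 2, -1).

v_4 = (-1, 2, -1)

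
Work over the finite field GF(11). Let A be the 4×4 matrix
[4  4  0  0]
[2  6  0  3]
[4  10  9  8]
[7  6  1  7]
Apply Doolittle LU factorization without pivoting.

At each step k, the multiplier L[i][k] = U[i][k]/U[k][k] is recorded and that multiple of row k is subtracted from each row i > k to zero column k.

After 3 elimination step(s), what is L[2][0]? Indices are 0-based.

[col 0] pivot 4
  R1 -= 6*R0 → (0, 4, 0, 3)  (L[1][0] := 6)
  R2 -= 1*R0 → (0, 6, 9, 8)  (L[2][0] := 1)
  R3 -= 10*R0 → (0, 10, 1, 7)  (L[3][0] := 10)
[col 1] pivot 4
  R2 -= 7*R1 → (0, 0, 9, 9)  (L[2][1] := 7)
  R3 -= 8*R1 → (0, 0, 1, 5)  (L[3][1] := 8)
[col 2] pivot 9
  R3 -= 5*R2 → (0, 0, 0, 4)  (L[3][2] := 5)

L[2][0] = 1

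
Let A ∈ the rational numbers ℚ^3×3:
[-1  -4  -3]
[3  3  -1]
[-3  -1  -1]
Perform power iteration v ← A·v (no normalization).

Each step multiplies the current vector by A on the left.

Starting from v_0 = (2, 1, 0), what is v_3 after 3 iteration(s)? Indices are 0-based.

v_3 = (-103, 5, -5)

v_0 = (2, 1, 0).
v_1 = A·v_0 = (-6, 9, -7).
v_2 = A·v_1 = (-9, 16, 16).
v_3 = A·v_2 = (-103, 5, -5).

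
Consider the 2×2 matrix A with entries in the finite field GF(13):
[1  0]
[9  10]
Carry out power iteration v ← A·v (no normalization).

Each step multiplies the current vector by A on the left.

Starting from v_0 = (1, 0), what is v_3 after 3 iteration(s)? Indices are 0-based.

v_0 = (1, 0).
v_1 = A·v_0 = (1, 9).
v_2 = A·v_1 = (1, 8).
v_3 = A·v_2 = (1, 11).

v_3 = (1, 11)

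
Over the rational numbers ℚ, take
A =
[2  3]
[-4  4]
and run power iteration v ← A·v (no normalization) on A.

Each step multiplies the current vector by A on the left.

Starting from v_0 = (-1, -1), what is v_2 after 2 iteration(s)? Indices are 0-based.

v_2 = (-10, 20)

v_0 = (-1, -1).
v_1 = A·v_0 = (-5, 0).
v_2 = A·v_1 = (-10, 20).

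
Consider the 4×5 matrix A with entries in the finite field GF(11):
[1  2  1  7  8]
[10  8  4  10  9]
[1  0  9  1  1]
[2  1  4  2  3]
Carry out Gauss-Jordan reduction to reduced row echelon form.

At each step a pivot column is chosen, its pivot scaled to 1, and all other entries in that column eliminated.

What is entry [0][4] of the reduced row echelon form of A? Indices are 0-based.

[1] R0 /= 1  ⇒  (1, 2, 1, 7, 8)
     R1 -= 10·R0  ⇒  (0, 10, 5, 6, 6)
     R2 -= 1·R0  ⇒  (0, 9, 8, 5, 4)
     R3 -= 2·R0  ⇒  (0, 8, 2, 10, 9)
[2] R1 /= 10  ⇒  (0, 1, 6, 5, 5)
     R0 -= 2·R1  ⇒  (1, 0, 0, 8, 9)
     R2 -= 9·R1  ⇒  (0, 0, 9, 4, 3)
     R3 -= 8·R1  ⇒  (0, 0, 9, 3, 2)
[3] R2 /= 9  ⇒  (0, 0, 1, 9, 4)
     R1 -= 6·R2  ⇒  (0, 1, 0, 6, 3)
     R3 -= 9·R2  ⇒  (0, 0, 0, 10, 10)
[4] R3 /= 10  ⇒  (0, 0, 0, 1, 1)
     R0 -= 8·R3  ⇒  (1, 0, 0, 0, 1)
     R1 -= 6·R3  ⇒  (0, 1, 0, 0, 8)
     R2 -= 9·R3  ⇒  (0, 0, 1, 0, 6)

M[0][4] = 1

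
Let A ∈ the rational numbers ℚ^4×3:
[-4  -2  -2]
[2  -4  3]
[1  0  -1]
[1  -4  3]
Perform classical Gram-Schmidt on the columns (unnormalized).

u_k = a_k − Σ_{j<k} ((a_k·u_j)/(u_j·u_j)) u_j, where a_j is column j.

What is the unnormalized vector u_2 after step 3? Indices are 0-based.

u_2 = (-40/97, -21/97, -159/97, 41/97)

Step 1: u_0 = a_0 = (-4, 2, 1, 1).
Step 2: u_1 = a_1 − (-2/11)·u_0 = (-30/11, -40/11, 2/11, -42/11).
Step 3: u_2 = a_2 − (8/11)·u_0 − (-47/97)·u_1 = (-40/97, -21/97, -159/97, 41/97).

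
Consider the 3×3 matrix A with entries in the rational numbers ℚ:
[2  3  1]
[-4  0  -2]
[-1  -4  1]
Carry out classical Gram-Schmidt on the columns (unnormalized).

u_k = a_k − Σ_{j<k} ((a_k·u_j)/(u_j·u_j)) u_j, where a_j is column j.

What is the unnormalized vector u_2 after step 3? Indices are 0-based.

Step 1: u_0 = a_0 = (2, -4, -1).
Step 2: u_1 = a_1 − (10/21)·u_0 = (43/21, 40/21, -74/21).
Step 3: u_2 = a_2 − (3/7)·u_0 − (-111/425)·u_1 = (288/425, 18/85, 216/425).

u_2 = (288/425, 18/85, 216/425)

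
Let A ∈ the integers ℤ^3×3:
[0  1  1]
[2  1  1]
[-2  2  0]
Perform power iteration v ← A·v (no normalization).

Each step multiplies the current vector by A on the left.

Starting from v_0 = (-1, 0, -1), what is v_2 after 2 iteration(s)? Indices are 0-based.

v_2 = (-1, -3, -4)

v_0 = (-1, 0, -1).
v_1 = A·v_0 = (-1, -3, 2).
v_2 = A·v_1 = (-1, -3, -4).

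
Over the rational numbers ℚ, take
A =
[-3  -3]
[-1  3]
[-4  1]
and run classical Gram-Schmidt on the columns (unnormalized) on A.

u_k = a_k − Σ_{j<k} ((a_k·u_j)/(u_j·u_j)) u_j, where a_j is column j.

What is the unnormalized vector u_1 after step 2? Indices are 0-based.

Step 1: u_0 = a_0 = (-3, -1, -4).
Step 2: u_1 = a_1 − (1/13)·u_0 = (-36/13, 40/13, 17/13).

u_1 = (-36/13, 40/13, 17/13)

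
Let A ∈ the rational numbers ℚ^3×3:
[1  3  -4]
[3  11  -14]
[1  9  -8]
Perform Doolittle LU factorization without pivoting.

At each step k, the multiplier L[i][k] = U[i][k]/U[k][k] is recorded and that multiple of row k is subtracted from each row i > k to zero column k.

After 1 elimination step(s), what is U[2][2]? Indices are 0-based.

U[2][2] = -4

[col 0] pivot 1
  R1 -= 3*R0 → (0, 2, -2)  (L[1][0] := 3)
  R2 -= 1*R0 → (0, 6, -4)  (L[2][0] := 1)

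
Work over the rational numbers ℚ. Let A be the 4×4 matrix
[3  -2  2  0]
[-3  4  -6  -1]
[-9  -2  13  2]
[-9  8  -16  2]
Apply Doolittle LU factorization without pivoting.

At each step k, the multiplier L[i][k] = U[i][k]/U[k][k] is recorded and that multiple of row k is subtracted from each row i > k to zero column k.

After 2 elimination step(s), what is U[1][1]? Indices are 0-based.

U[1][1] = 2

[col 0] pivot 3
  R1 -= -1*R0 → (0, 2, -4, -1)  (L[1][0] := -1)
  R2 -= -3*R0 → (0, -8, 19, 2)  (L[2][0] := -3)
  R3 -= -3*R0 → (0, 2, -10, 2)  (L[3][0] := -3)
[col 1] pivot 2
  R2 -= -4*R1 → (0, 0, 3, -2)  (L[2][1] := -4)
  R3 -= 1*R1 → (0, 0, -6, 3)  (L[3][1] := 1)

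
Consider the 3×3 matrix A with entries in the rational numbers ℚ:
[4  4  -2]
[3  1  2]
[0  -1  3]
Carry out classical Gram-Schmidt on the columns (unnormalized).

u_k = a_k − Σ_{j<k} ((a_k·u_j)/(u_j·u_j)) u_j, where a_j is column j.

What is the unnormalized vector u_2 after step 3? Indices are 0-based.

Step 1: u_0 = a_0 = (4, 3, 0).
Step 2: u_1 = a_1 − (19/25)·u_0 = (24/25, -32/25, -1).
Step 3: u_2 = a_2 − (-2/25)·u_0 − (-187/89)·u_1 = (30/89, -40/89, 80/89).

u_2 = (30/89, -40/89, 80/89)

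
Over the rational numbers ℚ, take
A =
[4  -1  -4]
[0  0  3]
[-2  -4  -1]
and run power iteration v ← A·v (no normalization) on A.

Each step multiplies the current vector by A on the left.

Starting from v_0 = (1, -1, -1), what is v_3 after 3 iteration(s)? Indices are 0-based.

v_0 = (1, -1, -1).
v_1 = A·v_0 = (9, -3, 3).
v_2 = A·v_1 = (27, 9, -9).
v_3 = A·v_2 = (135, -27, -81).

v_3 = (135, -27, -81)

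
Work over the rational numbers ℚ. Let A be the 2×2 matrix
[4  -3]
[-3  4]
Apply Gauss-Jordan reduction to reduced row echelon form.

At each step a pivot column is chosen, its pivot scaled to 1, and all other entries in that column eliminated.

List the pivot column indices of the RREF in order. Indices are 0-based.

pivot columns: 0, 1

pivot(0,0)=4: scale R0 → (1, -3/4)
  clear (1,0): R1 −= (-3)R0 → (0, 7/4)
pivot(1,1)=7/4: scale R1 → (0, 1)
  clear (0,1): R0 −= (-3/4)R1 → (1, 0)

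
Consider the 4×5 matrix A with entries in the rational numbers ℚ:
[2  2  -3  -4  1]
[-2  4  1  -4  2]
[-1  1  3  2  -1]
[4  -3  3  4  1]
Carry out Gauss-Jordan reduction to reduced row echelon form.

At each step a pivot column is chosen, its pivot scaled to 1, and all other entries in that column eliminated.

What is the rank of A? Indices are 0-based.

[1] R0 /= 2  ⇒  (1, 1, -3/2, -2, 1/2)
     R1 -= -2·R0  ⇒  (0, 6, -2, -8, 3)
     R2 -= -1·R0  ⇒  (0, 2, 3/2, 0, -1/2)
     R3 -= 4·R0  ⇒  (0, -7, 9, 12, -1)
[2] R1 /= 6  ⇒  (0, 1, -1/3, -4/3, 1/2)
     R0 -= 1·R1  ⇒  (1, 0, -7/6, -2/3, 0)
     R2 -= 2·R1  ⇒  (0, 0, 13/6, 8/3, -3/2)
     R3 -= -7·R1  ⇒  (0, 0, 20/3, 8/3, 5/2)
[3] R2 /= 13/6  ⇒  (0, 0, 1, 16/13, -9/13)
     R0 -= -7/6·R2  ⇒  (1, 0, 0, 10/13, -21/26)
     R1 -= -1/3·R2  ⇒  (0, 1, 0, -12/13, 7/26)
     R3 -= 20/3·R2  ⇒  (0, 0, 0, -72/13, 185/26)
[4] R3 /= -72/13  ⇒  (0, 0, 0, 1, -185/144)
     R0 -= 10/13·R3  ⇒  (1, 0, 0, 0, 13/72)
     R1 -= -12/13·R3  ⇒  (0, 1, 0, 0, -11/12)
     R2 -= 16/13·R3  ⇒  (0, 0, 1, 0, 8/9)

rank = 4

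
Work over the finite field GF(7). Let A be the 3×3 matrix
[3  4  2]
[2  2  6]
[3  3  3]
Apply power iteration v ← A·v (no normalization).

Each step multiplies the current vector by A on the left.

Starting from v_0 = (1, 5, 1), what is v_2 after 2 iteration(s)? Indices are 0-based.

v_0 = (1, 5, 1).
v_1 = A·v_0 = (4, 4, 0).
v_2 = A·v_1 = (0, 2, 3).

v_2 = (0, 2, 3)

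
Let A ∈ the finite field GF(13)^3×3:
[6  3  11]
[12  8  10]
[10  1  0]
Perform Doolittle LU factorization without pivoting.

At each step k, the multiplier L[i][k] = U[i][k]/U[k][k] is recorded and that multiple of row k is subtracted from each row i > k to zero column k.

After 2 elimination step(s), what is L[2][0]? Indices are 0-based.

[col 0] pivot 6
  R1 -= 2*R0 → (0, 2, 1)  (L[1][0] := 2)
  R2 -= 6*R0 → (0, 9, 12)  (L[2][0] := 6)
[col 1] pivot 2
  R2 -= 11*R1 → (0, 0, 1)  (L[2][1] := 11)

L[2][0] = 6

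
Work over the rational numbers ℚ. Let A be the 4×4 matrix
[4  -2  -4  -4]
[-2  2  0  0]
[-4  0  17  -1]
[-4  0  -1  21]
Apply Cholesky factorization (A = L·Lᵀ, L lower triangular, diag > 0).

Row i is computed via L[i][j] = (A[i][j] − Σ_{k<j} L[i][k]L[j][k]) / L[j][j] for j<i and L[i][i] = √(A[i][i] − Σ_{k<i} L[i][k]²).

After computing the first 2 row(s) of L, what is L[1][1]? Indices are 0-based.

L[1][1] = 1

Step 1: L[0][0] = √(4) = 2.
  L[1][0] = (-2) / L[0][0] = -1.
Step 2: L[1][1] = √(1) = 1.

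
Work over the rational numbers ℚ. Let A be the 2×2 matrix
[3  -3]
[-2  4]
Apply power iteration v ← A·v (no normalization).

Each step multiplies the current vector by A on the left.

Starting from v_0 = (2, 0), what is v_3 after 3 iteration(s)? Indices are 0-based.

v_0 = (2, 0).
v_1 = A·v_0 = (6, -4).
v_2 = A·v_1 = (30, -28).
v_3 = A·v_2 = (174, -172).

v_3 = (174, -172)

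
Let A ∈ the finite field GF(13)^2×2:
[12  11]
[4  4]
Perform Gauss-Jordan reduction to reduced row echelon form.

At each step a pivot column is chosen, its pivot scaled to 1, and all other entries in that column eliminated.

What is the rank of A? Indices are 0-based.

rank = 2

step 1: normalize row 0 (÷12) = (1, 2)
  row 1: subtract 4×row0 = (0, 9)
step 2: normalize row 1 (÷9) = (0, 1)
  row 0: subtract 2×row1 = (1, 0)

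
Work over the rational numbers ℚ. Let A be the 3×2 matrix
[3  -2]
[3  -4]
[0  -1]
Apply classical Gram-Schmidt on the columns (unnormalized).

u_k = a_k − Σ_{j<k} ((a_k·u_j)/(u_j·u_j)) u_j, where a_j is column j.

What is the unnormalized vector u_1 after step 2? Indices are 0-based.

u_1 = (1, -1, -1)

Step 1: u_0 = a_0 = (3, 3, 0).
Step 2: u_1 = a_1 − (-1)·u_0 = (1, -1, -1).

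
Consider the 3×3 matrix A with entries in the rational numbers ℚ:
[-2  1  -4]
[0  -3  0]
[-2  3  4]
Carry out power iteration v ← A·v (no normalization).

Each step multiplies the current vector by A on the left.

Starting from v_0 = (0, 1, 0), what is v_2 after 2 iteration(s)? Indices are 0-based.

v_0 = (0, 1, 0).
v_1 = A·v_0 = (1, -3, 3).
v_2 = A·v_1 = (-17, 9, 1).

v_2 = (-17, 9, 1)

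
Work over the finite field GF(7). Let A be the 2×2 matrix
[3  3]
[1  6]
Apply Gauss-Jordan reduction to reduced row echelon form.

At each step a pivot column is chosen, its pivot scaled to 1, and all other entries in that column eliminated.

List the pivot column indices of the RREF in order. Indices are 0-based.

step 1: normalize row 0 (÷3) = (1, 1)
  row 1: subtract 1×row0 = (0, 5)
step 2: normalize row 1 (÷5) = (0, 1)
  row 0: subtract 1×row1 = (1, 0)

pivot columns: 0, 1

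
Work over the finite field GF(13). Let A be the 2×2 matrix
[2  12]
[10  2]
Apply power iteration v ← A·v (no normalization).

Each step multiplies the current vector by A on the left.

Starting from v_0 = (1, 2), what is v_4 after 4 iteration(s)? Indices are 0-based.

v_4 = (11, 0)

v_0 = (1, 2).
v_1 = A·v_0 = (0, 1).
v_2 = A·v_1 = (12, 2).
v_3 = A·v_2 = (9, 7).
v_4 = A·v_3 = (11, 0).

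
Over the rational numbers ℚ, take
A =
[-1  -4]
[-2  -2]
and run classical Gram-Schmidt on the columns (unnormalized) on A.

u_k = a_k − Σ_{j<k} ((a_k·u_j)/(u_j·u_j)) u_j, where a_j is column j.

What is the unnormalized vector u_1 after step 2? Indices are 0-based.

Step 1: u_0 = a_0 = (-1, -2).
Step 2: u_1 = a_1 − (8/5)·u_0 = (-12/5, 6/5).

u_1 = (-12/5, 6/5)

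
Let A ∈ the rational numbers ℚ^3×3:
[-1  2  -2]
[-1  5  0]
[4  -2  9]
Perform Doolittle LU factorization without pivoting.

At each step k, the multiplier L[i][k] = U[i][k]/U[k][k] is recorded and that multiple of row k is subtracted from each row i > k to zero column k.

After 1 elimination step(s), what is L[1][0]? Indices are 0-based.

L[1][0] = 1

k=0: U[0][0]=-1
  eliminate (1,0): mult=1, new row 1: (0, 3, 2); set L[1][0]=1
  eliminate (2,0): mult=-4, new row 2: (0, 6, 1); set L[2][0]=-4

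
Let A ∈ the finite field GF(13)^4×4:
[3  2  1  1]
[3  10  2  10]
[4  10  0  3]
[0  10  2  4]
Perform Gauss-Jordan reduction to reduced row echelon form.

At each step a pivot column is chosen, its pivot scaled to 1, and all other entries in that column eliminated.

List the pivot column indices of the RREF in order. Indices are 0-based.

pivot columns: 0, 1, 2, 3

[1] R0 /= 3  ⇒  (1, 5, 9, 9)
     R1 -= 3·R0  ⇒  (0, 8, 1, 9)
     R2 -= 4·R0  ⇒  (0, 3, 3, 6)
[2] R1 /= 8  ⇒  (0, 1, 5, 6)
     R0 -= 5·R1  ⇒  (1, 0, 10, 5)
     R2 -= 3·R1  ⇒  (0, 0, 1, 1)
     R3 -= 10·R1  ⇒  (0, 0, 4, 9)
[3] R2 /= 1  ⇒  (0, 0, 1, 1)
     R0 -= 10·R2  ⇒  (1, 0, 0, 8)
     R1 -= 5·R2  ⇒  (0, 1, 0, 1)
     R3 -= 4·R2  ⇒  (0, 0, 0, 5)
[4] R3 /= 5  ⇒  (0, 0, 0, 1)
     R0 -= 8·R3  ⇒  (1, 0, 0, 0)
     R1 -= 1·R3  ⇒  (0, 1, 0, 0)
     R2 -= 1·R3  ⇒  (0, 0, 1, 0)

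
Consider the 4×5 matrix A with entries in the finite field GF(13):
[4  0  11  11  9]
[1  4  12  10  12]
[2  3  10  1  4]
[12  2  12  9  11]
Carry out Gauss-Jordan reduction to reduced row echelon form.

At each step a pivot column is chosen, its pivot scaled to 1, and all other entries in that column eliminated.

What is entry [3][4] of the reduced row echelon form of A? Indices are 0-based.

[1] R0 /= 4  ⇒  (1, 0, 6, 6, 12)
     R1 -= 1·R0  ⇒  (0, 4, 6, 4, 0)
     R2 -= 2·R0  ⇒  (0, 3, 11, 2, 6)
     R3 -= 12·R0  ⇒  (0, 2, 5, 2, 10)
[2] R1 /= 4  ⇒  (0, 1, 8, 1, 0)
     R2 -= 3·R1  ⇒  (0, 0, 0, 12, 6)
     R3 -= 2·R1  ⇒  (0, 0, 2, 0, 10)
[3] R2 <-> R3
[3] R2 /= 2  ⇒  (0, 0, 1, 0, 5)
     R0 -= 6·R2  ⇒  (1, 0, 0, 6, 8)
     R1 -= 8·R2  ⇒  (0, 1, 0, 1, 12)
[4] R3 /= 12  ⇒  (0, 0, 0, 1, 7)
     R0 -= 6·R3  ⇒  (1, 0, 0, 0, 5)
     R1 -= 1·R3  ⇒  (0, 1, 0, 0, 5)

M[3][4] = 7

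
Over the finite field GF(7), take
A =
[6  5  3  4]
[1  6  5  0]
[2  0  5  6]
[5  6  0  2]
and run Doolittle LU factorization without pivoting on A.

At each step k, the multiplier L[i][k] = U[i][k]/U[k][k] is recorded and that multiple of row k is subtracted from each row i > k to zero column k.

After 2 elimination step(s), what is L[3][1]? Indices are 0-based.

[col 0] pivot 6
  R1 -= 6*R0 → (0, 4, 1, 4)  (L[1][0] := 6)
  R2 -= 5*R0 → (0, 3, 4, 0)  (L[2][0] := 5)
  R3 -= 2*R0 → (0, 3, 1, 1)  (L[3][0] := 2)
[col 1] pivot 4
  R2 -= 6*R1 → (0, 0, 5, 4)  (L[2][1] := 6)
  R3 -= 6*R1 → (0, 0, 2, 5)  (L[3][1] := 6)

L[3][1] = 6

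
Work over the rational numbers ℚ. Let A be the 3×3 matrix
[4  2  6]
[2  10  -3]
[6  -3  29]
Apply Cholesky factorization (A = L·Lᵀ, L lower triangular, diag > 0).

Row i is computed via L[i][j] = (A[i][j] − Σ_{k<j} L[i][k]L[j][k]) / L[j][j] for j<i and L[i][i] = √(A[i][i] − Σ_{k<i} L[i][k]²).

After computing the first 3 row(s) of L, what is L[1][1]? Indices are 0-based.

Step 1: L[0][0] = √(4) = 2.
  L[1][0] = (2) / L[0][0] = 1.
Step 2: L[1][1] = √(9) = 3.
  L[2][0] = (6) / L[0][0] = 3.
  L[2][1] = (-6) / L[1][1] = -2.
Step 3: L[2][2] = √(16) = 4.

L[1][1] = 3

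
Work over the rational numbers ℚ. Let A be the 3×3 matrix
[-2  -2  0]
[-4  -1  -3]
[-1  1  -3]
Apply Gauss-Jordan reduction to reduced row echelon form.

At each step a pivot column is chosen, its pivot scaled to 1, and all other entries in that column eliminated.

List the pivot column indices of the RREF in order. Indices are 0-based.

pivot columns: 0, 1, 2

step 1: normalize row 0 (÷-2) = (1, 1, 0)
  row 1: subtract -4×row0 = (0, 3, -3)
  row 2: subtract -1×row0 = (0, 2, -3)
step 2: normalize row 1 (÷3) = (0, 1, -1)
  row 0: subtract 1×row1 = (1, 0, 1)
  row 2: subtract 2×row1 = (0, 0, -1)
step 3: normalize row 2 (÷-1) = (0, 0, 1)
  row 0: subtract 1×row2 = (1, 0, 0)
  row 1: subtract -1×row2 = (0, 1, 0)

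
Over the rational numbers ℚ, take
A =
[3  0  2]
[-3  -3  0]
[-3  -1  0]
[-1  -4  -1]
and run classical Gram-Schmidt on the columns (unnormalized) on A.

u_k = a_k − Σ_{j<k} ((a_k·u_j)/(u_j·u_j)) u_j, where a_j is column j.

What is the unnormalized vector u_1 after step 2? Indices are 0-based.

Step 1: u_0 = a_0 = (3, -3, -3, -1).
Step 2: u_1 = a_1 − (4/7)·u_0 = (-12/7, -9/7, 5/7, -24/7).

u_1 = (-12/7, -9/7, 5/7, -24/7)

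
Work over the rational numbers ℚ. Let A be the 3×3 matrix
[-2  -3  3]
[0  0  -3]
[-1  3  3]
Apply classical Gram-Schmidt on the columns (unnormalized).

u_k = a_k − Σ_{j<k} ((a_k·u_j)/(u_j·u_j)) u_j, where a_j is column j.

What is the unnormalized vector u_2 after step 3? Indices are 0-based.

u_2 = (0, -3, 0)

Step 1: u_0 = a_0 = (-2, 0, -1).
Step 2: u_1 = a_1 − (3/5)·u_0 = (-9/5, 0, 18/5).
Step 3: u_2 = a_2 − (-9/5)·u_0 − (1/3)·u_1 = (0, -3, 0).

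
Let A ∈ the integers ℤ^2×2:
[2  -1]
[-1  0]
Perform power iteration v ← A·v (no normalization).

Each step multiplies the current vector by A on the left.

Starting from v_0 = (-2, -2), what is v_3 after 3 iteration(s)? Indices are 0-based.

v_3 = (-14, 6)

v_0 = (-2, -2).
v_1 = A·v_0 = (-2, 2).
v_2 = A·v_1 = (-6, 2).
v_3 = A·v_2 = (-14, 6).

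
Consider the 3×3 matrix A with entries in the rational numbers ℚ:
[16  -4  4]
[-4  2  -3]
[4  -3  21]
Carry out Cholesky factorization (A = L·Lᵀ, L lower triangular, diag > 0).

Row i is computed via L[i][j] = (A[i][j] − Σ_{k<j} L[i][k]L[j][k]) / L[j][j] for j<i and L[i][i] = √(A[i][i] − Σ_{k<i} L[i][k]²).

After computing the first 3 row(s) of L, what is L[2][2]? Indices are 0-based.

L[2][2] = 4

Step 1: L[0][0] = √(16) = 4.
  L[1][0] = (-4) / L[0][0] = -1.
Step 2: L[1][1] = √(1) = 1.
  L[2][0] = (4) / L[0][0] = 1.
  L[2][1] = (-2) / L[1][1] = -2.
Step 3: L[2][2] = √(16) = 4.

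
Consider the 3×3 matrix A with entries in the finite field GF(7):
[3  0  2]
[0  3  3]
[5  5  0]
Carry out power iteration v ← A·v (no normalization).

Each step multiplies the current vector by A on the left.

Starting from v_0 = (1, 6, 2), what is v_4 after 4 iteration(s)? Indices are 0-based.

v_4 = (5, 1, 6)

v_0 = (1, 6, 2).
v_1 = A·v_0 = (0, 3, 0).
v_2 = A·v_1 = (0, 2, 1).
v_3 = A·v_2 = (2, 2, 3).
v_4 = A·v_3 = (5, 1, 6).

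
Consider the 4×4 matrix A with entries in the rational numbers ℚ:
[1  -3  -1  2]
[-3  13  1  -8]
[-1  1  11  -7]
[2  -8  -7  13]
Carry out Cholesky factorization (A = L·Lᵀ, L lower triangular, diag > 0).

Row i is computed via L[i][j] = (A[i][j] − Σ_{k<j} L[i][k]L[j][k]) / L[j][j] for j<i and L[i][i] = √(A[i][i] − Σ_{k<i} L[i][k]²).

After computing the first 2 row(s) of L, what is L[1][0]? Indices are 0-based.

L[1][0] = -3

Step 1: L[0][0] = √(1) = 1.
  L[1][0] = (-3) / L[0][0] = -3.
Step 2: L[1][1] = √(4) = 2.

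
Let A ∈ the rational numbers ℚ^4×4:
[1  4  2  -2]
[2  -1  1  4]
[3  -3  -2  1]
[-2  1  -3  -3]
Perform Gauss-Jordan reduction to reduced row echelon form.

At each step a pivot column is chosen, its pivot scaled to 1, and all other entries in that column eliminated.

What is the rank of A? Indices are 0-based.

pivot(0,0)=1: scale R0 → (1, 4, 2, -2)
  clear (1,0): R1 −= (2)R0 → (0, -9, -3, 8)
  clear (2,0): R2 −= (3)R0 → (0, -15, -8, 7)
  clear (3,0): R3 −= (-2)R0 → (0, 9, 1, -7)
pivot(1,1)=-9: scale R1 → (0, 1, 1/3, -8/9)
  clear (0,1): R0 −= (4)R1 → (1, 0, 2/3, 14/9)
  clear (2,1): R2 −= (-15)R1 → (0, 0, -3, -19/3)
  clear (3,1): R3 −= (9)R1 → (0, 0, -2, 1)
pivot(2,2)=-3: scale R2 → (0, 0, 1, 19/9)
  clear (0,2): R0 −= (2/3)R2 → (1, 0, 0, 4/27)
  clear (1,2): R1 −= (1/3)R2 → (0, 1, 0, -43/27)
  clear (3,2): R3 −= (-2)R2 → (0, 0, 0, 47/9)
pivot(3,3)=47/9: scale R3 → (0, 0, 0, 1)
  clear (0,3): R0 −= (4/27)R3 → (1, 0, 0, 0)
  clear (1,3): R1 −= (-43/27)R3 → (0, 1, 0, 0)
  clear (2,3): R2 −= (19/9)R3 → (0, 0, 1, 0)

rank = 4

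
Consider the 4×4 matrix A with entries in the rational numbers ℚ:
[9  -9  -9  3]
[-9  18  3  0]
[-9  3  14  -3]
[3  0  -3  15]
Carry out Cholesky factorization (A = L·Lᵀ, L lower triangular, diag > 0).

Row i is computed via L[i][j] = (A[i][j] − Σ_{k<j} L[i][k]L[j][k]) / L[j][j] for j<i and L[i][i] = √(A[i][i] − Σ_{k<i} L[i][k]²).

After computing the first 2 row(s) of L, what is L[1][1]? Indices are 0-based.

Step 1: L[0][0] = √(9) = 3.
  L[1][0] = (-9) / L[0][0] = -3.
Step 2: L[1][1] = √(9) = 3.

L[1][1] = 3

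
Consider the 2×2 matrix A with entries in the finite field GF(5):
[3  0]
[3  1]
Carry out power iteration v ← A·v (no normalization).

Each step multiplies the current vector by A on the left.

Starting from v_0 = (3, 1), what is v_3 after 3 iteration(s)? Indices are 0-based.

v_3 = (1, 3)

v_0 = (3, 1).
v_1 = A·v_0 = (4, 0).
v_2 = A·v_1 = (2, 2).
v_3 = A·v_2 = (1, 3).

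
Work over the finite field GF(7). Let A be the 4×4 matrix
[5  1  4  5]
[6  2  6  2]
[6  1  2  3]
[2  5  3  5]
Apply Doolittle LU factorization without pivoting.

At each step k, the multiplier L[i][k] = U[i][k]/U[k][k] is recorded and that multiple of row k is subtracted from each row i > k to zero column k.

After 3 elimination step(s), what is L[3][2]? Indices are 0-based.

Step 1: pivot at (0,0) is 5.
  row1 ← row1 − (4)·row0  ⇒  L[1][0]=4, U row1=(0, 5, 4, 3)
  row2 ← row2 − (4)·row0  ⇒  L[2][0]=4, U row2=(0, 4, 0, 4)
  row3 ← row3 − (6)·row0  ⇒  L[3][0]=6, U row3=(0, 6, 0, 3)
Step 2: pivot at (1,1) is 5.
  row2 ← row2 − (5)·row1  ⇒  L[2][1]=5, U row2=(0, 0, 1, 3)
  row3 ← row3 − (4)·row1  ⇒  L[3][1]=4, U row3=(0, 0, 5, 5)
Step 3: pivot at (2,2) is 1.
  row3 ← row3 − (5)·row2  ⇒  L[3][2]=5, U row3=(0, 0, 0, 4)

L[3][2] = 5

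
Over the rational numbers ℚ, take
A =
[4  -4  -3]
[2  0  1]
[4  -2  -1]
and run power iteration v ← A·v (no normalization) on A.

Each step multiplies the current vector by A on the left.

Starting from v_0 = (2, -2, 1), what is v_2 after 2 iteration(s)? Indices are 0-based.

v_2 = (-1, 37, 31)

v_0 = (2, -2, 1).
v_1 = A·v_0 = (13, 5, 11).
v_2 = A·v_1 = (-1, 37, 31).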